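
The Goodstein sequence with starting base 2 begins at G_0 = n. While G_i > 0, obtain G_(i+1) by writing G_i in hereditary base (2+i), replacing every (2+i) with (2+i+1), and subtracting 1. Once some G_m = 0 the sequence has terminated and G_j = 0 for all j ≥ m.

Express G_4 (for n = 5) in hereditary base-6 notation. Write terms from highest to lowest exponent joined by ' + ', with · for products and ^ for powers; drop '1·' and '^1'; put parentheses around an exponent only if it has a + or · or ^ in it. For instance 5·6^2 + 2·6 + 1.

3·6^3 + 3·6^2 + 3·6 + 1

i=0: 5 = 2^2 + 1 (b=2); 2→3: 3^3 + 1 = 28; 28−1 = 27
i=1: 27 = 3^3 (b=3); 3→4: 4^4 = 256; 256−1 = 255
i=2: 255 = 3·4^3 + 3·4^2 + 3·4 + 3 (b=4); 4→5: 3·5^3 + 3·5^2 + 3·5 + 3 = 468; 468−1 = 467
i=3: 467 = 3·5^3 + 3·5^2 + 3·5 + 2 (b=5); 5→6: 3·6^3 + 3·6^2 + 3·6 + 2 = 776; 776−1 = 775
i=4: 775 = 3·6^3 + 3·6^2 + 3·6 + 1 (b=6); 6→7: 3·7^3 + 3·7^2 + 3·7 + 1 = 1198; 1198−1 = 1197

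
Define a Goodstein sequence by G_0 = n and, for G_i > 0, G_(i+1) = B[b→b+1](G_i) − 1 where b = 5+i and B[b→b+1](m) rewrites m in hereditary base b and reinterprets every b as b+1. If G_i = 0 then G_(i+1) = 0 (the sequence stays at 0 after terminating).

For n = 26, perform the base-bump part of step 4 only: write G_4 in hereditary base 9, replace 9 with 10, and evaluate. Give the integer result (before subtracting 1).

64

G_0 = 26. HB_5(26) = 5^2 + 1. Bump = 37. G_1 = 36.
G_1 = 36. HB_6(36) = 6^2. Bump = 49. G_2 = 48.
G_2 = 48. HB_7(48) = 6·7 + 6. Bump = 54. G_3 = 53.
G_3 = 53. HB_8(53) = 6·8 + 5. Bump = 59. G_4 = 58.
G_4 = 58. HB_9(58) = 6·9 + 4. Bump = 64. G_5 = 63.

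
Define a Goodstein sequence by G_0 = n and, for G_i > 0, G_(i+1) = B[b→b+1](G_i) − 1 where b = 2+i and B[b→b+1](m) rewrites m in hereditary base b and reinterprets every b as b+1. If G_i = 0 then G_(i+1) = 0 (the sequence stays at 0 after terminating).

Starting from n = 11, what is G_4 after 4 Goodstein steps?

i=0: 11 = 2^(2 + 1) + 2 + 1 (b=2); 2→3: 3^(3 + 1) + 3 + 1 = 85; 85−1 = 84
i=1: 84 = 3^(3 + 1) + 3 (b=3); 3→4: 4^(4 + 1) + 4 = 1028; 1028−1 = 1027
i=2: 1027 = 4^(4 + 1) + 3 (b=4); 4→5: 5^(5 + 1) + 3 = 15628; 15628−1 = 15627
i=3: 15627 = 5^(5 + 1) + 2 (b=5); 5→6: 6^(6 + 1) + 2 = 279938; 279938−1 = 279937

279937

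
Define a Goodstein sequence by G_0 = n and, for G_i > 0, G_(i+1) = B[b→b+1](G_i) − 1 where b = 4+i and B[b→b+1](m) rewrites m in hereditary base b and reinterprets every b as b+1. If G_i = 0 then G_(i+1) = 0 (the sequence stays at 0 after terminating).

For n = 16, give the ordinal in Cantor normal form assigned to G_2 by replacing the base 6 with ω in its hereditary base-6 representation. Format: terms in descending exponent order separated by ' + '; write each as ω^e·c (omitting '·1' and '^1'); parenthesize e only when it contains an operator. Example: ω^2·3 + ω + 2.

ω·4 + 3

i=0: 16 = 4^2 (b=4); 4→5: 5^2 = 25; 25−1 = 24
i=1: 24 = 4·5 + 4 (b=5); 5→6: 4·6 + 4 = 28; 28−1 = 27
i=2: 27 = 4·6 + 3 (b=6); 6→7: 4·7 + 3 = 31; 31−1 = 30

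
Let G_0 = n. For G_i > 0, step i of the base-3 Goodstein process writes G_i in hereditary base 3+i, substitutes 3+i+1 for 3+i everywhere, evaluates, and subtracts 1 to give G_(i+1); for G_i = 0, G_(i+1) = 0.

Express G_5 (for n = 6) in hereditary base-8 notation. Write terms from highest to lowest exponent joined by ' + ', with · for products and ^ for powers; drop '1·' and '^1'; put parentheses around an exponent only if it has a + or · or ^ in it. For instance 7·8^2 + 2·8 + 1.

7

(0) 6|_3 = 2·3 ↦ 2·4|_4 = 8 ⇒ 7
(1) 7|_4 = 4 + 3 ↦ 5 + 3|_5 = 8 ⇒ 7
(2) 7|_5 = 5 + 2 ↦ 6 + 2|_6 = 8 ⇒ 7
(3) 7|_6 = 6 + 1 ↦ 7 + 1|_7 = 8 ⇒ 7
(4) 7|_7 = 7 ↦ 8|_8 = 8 ⇒ 7
(5) 7|_8 = 7 ↦ 7|_9 = 7 ⇒ 6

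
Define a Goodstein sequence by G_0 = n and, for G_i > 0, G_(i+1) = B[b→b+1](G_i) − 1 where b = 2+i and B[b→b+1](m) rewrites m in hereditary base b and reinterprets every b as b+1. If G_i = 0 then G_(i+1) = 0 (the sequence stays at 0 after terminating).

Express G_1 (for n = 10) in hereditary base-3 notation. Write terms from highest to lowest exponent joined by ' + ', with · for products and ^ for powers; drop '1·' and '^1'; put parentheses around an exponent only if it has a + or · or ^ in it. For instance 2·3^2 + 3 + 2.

10 —HB2→ 2^(2 + 1) + 2 —bump→ 3^(3 + 1) + 3 = 84 —(−1)→ 83
83 —HB3→ 3^(3 + 1) + 2 —bump→ 4^(4 + 1) + 2 = 1026 —(−1)→ 1025

3^(3 + 1) + 2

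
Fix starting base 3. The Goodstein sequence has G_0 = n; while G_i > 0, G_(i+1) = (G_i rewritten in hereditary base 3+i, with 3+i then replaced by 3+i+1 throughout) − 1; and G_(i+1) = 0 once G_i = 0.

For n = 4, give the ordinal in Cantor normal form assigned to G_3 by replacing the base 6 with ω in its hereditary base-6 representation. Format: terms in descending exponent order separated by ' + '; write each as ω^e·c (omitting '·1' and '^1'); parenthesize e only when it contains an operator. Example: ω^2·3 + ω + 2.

3

G_0 = 4. HB_3(4) = 3 + 1. Bump = 5. G_1 = 4.
G_1 = 4. HB_4(4) = 4. Bump = 5. G_2 = 4.
G_2 = 4. HB_5(4) = 4. Bump = 4. G_3 = 3.
G_3 = 3. HB_6(3) = 3. Bump = 3. G_4 = 2.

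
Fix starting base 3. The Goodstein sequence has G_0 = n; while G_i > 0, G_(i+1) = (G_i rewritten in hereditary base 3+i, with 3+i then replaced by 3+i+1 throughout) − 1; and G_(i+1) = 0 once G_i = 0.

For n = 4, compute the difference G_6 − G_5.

-1

4 —HB3→ 3 + 1 —bump→ 4 + 1 = 5 —(−1)→ 4
4 —HB4→ 4 —bump→ 5 = 5 —(−1)→ 4
4 —HB5→ 4 —bump→ 4 = 4 —(−1)→ 3
3 —HB6→ 3 —bump→ 3 = 3 —(−1)→ 2
2 —HB7→ 2 —bump→ 2 = 2 —(−1)→ 1
1 —HB8→ 1 —bump→ 1 = 1 —(−1)→ 0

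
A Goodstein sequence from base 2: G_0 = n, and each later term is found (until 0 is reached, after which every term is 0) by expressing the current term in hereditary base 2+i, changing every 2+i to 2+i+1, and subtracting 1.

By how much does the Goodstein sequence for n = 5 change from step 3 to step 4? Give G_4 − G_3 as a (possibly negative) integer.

base 2: 5 = 2^2 + 1; at 3: 3^3 + 1 = 28; next = 27
base 3: 27 = 3^3; at 4: 4^4 = 256; next = 255
base 4: 255 = 3·4^3 + 3·4^2 + 3·4 + 3; at 5: 3·5^3 + 3·5^2 + 3·5 + 3 = 468; next = 467
base 5: 467 = 3·5^3 + 3·5^2 + 3·5 + 2; at 6: 3·6^3 + 3·6^2 + 3·6 + 2 = 776; next = 775

308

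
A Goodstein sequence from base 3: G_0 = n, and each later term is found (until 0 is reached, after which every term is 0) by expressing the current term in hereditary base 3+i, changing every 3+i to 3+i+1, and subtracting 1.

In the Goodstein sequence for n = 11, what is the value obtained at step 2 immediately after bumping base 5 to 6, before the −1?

36

step 0: 11 = 3^2 + 2; sub 4 for 3: 4^2 + 2; = 18; G_1 = 18−1 = 17
step 1: 17 = 4^2 + 1; sub 5 for 4: 5^2 + 1; = 26; G_2 = 26−1 = 25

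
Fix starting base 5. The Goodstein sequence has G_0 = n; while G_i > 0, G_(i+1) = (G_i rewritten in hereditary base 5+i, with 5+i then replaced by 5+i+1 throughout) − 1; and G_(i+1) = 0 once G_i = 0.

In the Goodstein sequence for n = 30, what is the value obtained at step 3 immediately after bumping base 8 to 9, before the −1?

30 —HB5→ 5^2 + 5 —bump→ 6^2 + 6 = 42 —(−1)→ 41
41 —HB6→ 6^2 + 5 —bump→ 7^2 + 5 = 54 —(−1)→ 53
53 —HB7→ 7^2 + 4 —bump→ 8^2 + 4 = 68 —(−1)→ 67
67 —HB8→ 8^2 + 3 —bump→ 9^2 + 3 = 84 —(−1)→ 83

84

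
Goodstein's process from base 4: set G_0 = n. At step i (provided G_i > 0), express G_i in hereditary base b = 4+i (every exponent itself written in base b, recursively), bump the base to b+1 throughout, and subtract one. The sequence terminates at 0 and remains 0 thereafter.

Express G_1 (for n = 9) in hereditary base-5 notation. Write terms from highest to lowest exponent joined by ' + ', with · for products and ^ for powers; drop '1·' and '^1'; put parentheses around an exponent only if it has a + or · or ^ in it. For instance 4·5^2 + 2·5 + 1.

i=0: 9 = 2·4 + 1 (b=4); 4→5: 2·5 + 1 = 11; 11−1 = 10
i=1: 10 = 2·5 (b=5); 5→6: 2·6 = 12; 12−1 = 11

2·5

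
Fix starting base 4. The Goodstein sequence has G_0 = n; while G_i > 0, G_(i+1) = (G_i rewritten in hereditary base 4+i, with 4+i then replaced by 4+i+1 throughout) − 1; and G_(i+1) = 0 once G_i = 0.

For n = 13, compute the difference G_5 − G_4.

1

13 —HB4→ 3·4 + 1 —bump→ 3·5 + 1 = 16 —(−1)→ 15
15 —HB5→ 3·5 —bump→ 3·6 = 18 —(−1)→ 17
17 —HB6→ 2·6 + 5 —bump→ 2·7 + 5 = 19 —(−1)→ 18
18 —HB7→ 2·7 + 4 —bump→ 2·8 + 4 = 20 —(−1)→ 19
19 —HB8→ 2·8 + 3 —bump→ 2·9 + 3 = 21 —(−1)→ 20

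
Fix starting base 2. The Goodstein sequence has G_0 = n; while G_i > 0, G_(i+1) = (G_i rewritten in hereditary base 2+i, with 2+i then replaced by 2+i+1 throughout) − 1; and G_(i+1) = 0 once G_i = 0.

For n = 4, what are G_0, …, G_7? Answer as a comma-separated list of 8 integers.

4, 26, 41, 60, 83, 109, 139, 173

[0] 4 ≡ 2^2 (base 2). Lift 3: 27. −1: 26.
[1] 26 ≡ 2·3^2 + 2·3 + 2 (base 3). Lift 4: 42. −1: 41.
[2] 41 ≡ 2·4^2 + 2·4 + 1 (base 4). Lift 5: 61. −1: 60.
[3] 60 ≡ 2·5^2 + 2·5 (base 5). Lift 6: 84. −1: 83.
[4] 83 ≡ 2·6^2 + 6 + 5 (base 6). Lift 7: 110. −1: 109.
[5] 109 ≡ 2·7^2 + 7 + 4 (base 7). Lift 8: 140. −1: 139.
[6] 139 ≡ 2·8^2 + 8 + 3 (base 8). Lift 9: 174. −1: 173.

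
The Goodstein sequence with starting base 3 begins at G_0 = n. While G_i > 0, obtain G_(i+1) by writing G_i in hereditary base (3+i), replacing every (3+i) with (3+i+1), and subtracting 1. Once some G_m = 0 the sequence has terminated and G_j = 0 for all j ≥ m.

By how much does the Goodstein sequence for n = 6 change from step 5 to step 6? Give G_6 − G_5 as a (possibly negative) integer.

-1

base 3: 6 = 2·3; at 4: 2·4 = 8; next = 7
base 4: 7 = 4 + 3; at 5: 5 + 3 = 8; next = 7
base 5: 7 = 5 + 2; at 6: 6 + 2 = 8; next = 7
base 6: 7 = 6 + 1; at 7: 7 + 1 = 8; next = 7
base 7: 7 = 7; at 8: 8 = 8; next = 7
base 8: 7 = 7; at 9: 7 = 7; next = 6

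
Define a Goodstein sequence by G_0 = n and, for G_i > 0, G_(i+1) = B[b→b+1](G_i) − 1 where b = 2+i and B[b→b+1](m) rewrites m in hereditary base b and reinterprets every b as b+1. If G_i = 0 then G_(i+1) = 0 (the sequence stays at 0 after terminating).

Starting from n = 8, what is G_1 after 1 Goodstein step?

G_0=8  [base 2] 2^(2 + 1)  →[2↦3]→  3^(3 + 1) = 81  −1 ⇒ G_1=80
G_1=80  [base 3] 2·3^3 + 2·3^2 + 2·3 + 2  →[3↦4]→  2·4^4 + 2·4^2 + 2·4 + 2 = 554  −1 ⇒ G_2=553

80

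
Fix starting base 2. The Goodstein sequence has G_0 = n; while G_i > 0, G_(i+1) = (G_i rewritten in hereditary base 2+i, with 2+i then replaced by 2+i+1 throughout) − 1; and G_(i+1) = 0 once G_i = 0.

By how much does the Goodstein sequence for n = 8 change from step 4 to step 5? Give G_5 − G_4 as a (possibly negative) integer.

1553800

8 —HB2→ 2^(2 + 1) —bump→ 3^(3 + 1) = 81 —(−1)→ 80
80 —HB3→ 2·3^3 + 2·3^2 + 2·3 + 2 —bump→ 2·4^4 + 2·4^2 + 2·4 + 2 = 554 —(−1)→ 553
553 —HB4→ 2·4^4 + 2·4^2 + 2·4 + 1 —bump→ 2·5^5 + 2·5^2 + 2·5 + 1 = 6311 —(−1)→ 6310
6310 —HB5→ 2·5^5 + 2·5^2 + 2·5 —bump→ 2·6^6 + 2·6^2 + 2·6 = 93396 —(−1)→ 93395
93395 —HB6→ 2·6^6 + 2·6^2 + 6 + 5 —bump→ 2·7^7 + 2·7^2 + 7 + 5 = 1647196 —(−1)→ 1647195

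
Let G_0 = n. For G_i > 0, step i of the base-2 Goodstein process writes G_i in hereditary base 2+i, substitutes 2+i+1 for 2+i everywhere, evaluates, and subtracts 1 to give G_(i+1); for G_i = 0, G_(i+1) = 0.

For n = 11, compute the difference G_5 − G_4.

[0] 11 ≡ 2^(2 + 1) + 2 + 1 (base 2). Lift 3: 85. −1: 84.
[1] 84 ≡ 3^(3 + 1) + 3 (base 3). Lift 4: 1028. −1: 1027.
[2] 1027 ≡ 4^(4 + 1) + 3 (base 4). Lift 5: 15628. −1: 15627.
[3] 15627 ≡ 5^(5 + 1) + 2 (base 5). Lift 6: 279938. −1: 279937.
[4] 279937 ≡ 6^(6 + 1) + 1 (base 6). Lift 7: 5764802. −1: 5764801.

5484864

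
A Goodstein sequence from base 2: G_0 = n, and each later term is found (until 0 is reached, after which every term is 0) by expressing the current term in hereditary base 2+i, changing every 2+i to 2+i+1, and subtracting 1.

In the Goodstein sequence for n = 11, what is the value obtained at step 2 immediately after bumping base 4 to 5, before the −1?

15628

G_0=11  [base 2] 2^(2 + 1) + 2 + 1  →[2↦3]→  3^(3 + 1) + 3 + 1 = 85  −1 ⇒ G_1=84
G_1=84  [base 3] 3^(3 + 1) + 3  →[3↦4]→  4^(4 + 1) + 4 = 1028  −1 ⇒ G_2=1027
G_2=1027  [base 4] 4^(4 + 1) + 3  →[4↦5]→  5^(5 + 1) + 3 = 15628  −1 ⇒ G_3=15627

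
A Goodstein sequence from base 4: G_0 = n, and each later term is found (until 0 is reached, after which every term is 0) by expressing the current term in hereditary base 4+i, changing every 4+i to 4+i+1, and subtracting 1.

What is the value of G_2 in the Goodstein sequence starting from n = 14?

18

G_0=14  [base 4] 3·4 + 2  →[4↦5]→  3·5 + 2 = 17  −1 ⇒ G_1=16
G_1=16  [base 5] 3·5 + 1  →[5↦6]→  3·6 + 1 = 19  −1 ⇒ G_2=18
G_2=18  [base 6] 3·6  →[6↦7]→  3·7 = 21  −1 ⇒ G_3=20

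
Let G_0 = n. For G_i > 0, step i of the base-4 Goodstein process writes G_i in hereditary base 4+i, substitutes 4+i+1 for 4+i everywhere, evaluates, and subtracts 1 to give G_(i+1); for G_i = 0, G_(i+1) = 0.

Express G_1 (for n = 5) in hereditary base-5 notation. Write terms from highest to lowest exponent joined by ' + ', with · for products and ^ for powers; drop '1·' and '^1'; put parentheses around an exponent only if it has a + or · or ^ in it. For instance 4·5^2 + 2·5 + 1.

5

base 4: 5 = 4 + 1; at 5: 5 + 1 = 6; next = 5
base 5: 5 = 5; at 6: 6 = 6; next = 5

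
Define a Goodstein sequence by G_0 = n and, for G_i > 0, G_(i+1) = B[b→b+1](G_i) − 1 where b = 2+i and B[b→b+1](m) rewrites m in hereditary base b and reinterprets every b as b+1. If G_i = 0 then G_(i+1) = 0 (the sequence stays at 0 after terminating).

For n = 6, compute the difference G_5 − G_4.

51384

(0) 6|_2 = 2^2 + 2 ↦ 3^3 + 3|_3 = 30 ⇒ 29
(1) 29|_3 = 3^3 + 2 ↦ 4^4 + 2|_4 = 258 ⇒ 257
(2) 257|_4 = 4^4 + 1 ↦ 5^5 + 1|_5 = 3126 ⇒ 3125
(3) 3125|_5 = 5^5 ↦ 6^6|_6 = 46656 ⇒ 46655
(4) 46655|_6 = 5·6^5 + 5·6^4 + 5·6^3 + 5·6^2 + 5·6 + 5 ↦ 5·7^5 + 5·7^4 + 5·7^3 + 5·7^2 + 5·7 + 5|_7 = 98040 ⇒ 98039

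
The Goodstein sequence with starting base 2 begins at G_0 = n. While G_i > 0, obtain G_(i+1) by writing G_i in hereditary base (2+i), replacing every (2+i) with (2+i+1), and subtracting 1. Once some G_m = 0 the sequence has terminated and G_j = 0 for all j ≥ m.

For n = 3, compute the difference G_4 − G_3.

-1

G_0 = 3. HB_2(3) = 2 + 1. Bump = 4. G_1 = 3.
G_1 = 3. HB_3(3) = 3. Bump = 4. G_2 = 3.
G_2 = 3. HB_4(3) = 3. Bump = 3. G_3 = 2.
G_3 = 2. HB_5(2) = 2. Bump = 2. G_4 = 1.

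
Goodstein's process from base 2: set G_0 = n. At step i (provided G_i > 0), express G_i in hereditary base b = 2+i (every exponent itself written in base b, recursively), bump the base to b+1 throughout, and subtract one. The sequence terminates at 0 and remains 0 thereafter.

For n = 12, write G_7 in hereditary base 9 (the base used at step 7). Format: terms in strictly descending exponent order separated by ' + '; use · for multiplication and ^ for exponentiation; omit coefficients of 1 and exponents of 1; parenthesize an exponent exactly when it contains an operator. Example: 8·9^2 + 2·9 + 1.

i=0: 12 = 2^(2 + 1) + 2^2 (b=2); 2→3: 3^(3 + 1) + 3^3 = 108; 108−1 = 107
i=1: 107 = 3^(3 + 1) + 2·3^2 + 2·3 + 2 (b=3); 3→4: 4^(4 + 1) + 2·4^2 + 2·4 + 2 = 1066; 1066−1 = 1065
i=2: 1065 = 4^(4 + 1) + 2·4^2 + 2·4 + 1 (b=4); 4→5: 5^(5 + 1) + 2·5^2 + 2·5 + 1 = 15686; 15686−1 = 15685
i=3: 15685 = 5^(5 + 1) + 2·5^2 + 2·5 (b=5); 5→6: 6^(6 + 1) + 2·6^2 + 2·6 = 280020; 280020−1 = 280019
i=4: 280019 = 6^(6 + 1) + 2·6^2 + 6 + 5 (b=6); 6→7: 7^(7 + 1) + 2·7^2 + 7 + 5 = 5764911; 5764911−1 = 5764910
i=5: 5764910 = 7^(7 + 1) + 2·7^2 + 7 + 4 (b=7); 7→8: 8^(8 + 1) + 2·8^2 + 8 + 4 = 134217868; 134217868−1 = 134217867
i=6: 134217867 = 8^(8 + 1) + 2·8^2 + 8 + 3 (b=8); 8→9: 9^(9 + 1) + 2·9^2 + 9 + 3 = 3486784575; 3486784575−1 = 3486784574

9^(9 + 1) + 2·9^2 + 9 + 2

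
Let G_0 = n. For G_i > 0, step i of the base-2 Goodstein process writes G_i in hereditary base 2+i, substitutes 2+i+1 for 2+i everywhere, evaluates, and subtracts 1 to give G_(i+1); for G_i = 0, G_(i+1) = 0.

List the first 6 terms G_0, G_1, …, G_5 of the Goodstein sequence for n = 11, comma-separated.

base 2: 11 = 2^(2 + 1) + 2 + 1; at 3: 3^(3 + 1) + 3 + 1 = 85; next = 84
base 3: 84 = 3^(3 + 1) + 3; at 4: 4^(4 + 1) + 4 = 1028; next = 1027
base 4: 1027 = 4^(4 + 1) + 3; at 5: 5^(5 + 1) + 3 = 15628; next = 15627
base 5: 15627 = 5^(5 + 1) + 2; at 6: 6^(6 + 1) + 2 = 279938; next = 279937
base 6: 279937 = 6^(6 + 1) + 1; at 7: 7^(7 + 1) + 1 = 5764802; next = 5764801

11, 84, 1027, 15627, 279937, 5764801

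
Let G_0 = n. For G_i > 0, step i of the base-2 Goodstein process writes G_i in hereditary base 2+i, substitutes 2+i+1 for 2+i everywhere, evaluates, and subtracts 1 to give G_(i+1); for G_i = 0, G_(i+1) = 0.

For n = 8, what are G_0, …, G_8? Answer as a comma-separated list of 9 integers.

8, 80, 553, 6310, 93395, 1647195, 33554571, 774841151, 20000000211

base 2: 8 = 2^(2 + 1); at 3: 3^(3 + 1) = 81; next = 80
base 3: 80 = 2·3^3 + 2·3^2 + 2·3 + 2; at 4: 2·4^4 + 2·4^2 + 2·4 + 2 = 554; next = 553
base 4: 553 = 2·4^4 + 2·4^2 + 2·4 + 1; at 5: 2·5^5 + 2·5^2 + 2·5 + 1 = 6311; next = 6310
base 5: 6310 = 2·5^5 + 2·5^2 + 2·5; at 6: 2·6^6 + 2·6^2 + 2·6 = 93396; next = 93395
base 6: 93395 = 2·6^6 + 2·6^2 + 6 + 5; at 7: 2·7^7 + 2·7^2 + 7 + 5 = 1647196; next = 1647195
base 7: 1647195 = 2·7^7 + 2·7^2 + 7 + 4; at 8: 2·8^8 + 2·8^2 + 8 + 4 = 33554572; next = 33554571
base 8: 33554571 = 2·8^8 + 2·8^2 + 8 + 3; at 9: 2·9^9 + 2·9^2 + 9 + 3 = 774841152; next = 774841151
base 9: 774841151 = 2·9^9 + 2·9^2 + 9 + 2; at 10: 2·10^10 + 2·10^2 + 10 + 2 = 20000000212; next = 20000000211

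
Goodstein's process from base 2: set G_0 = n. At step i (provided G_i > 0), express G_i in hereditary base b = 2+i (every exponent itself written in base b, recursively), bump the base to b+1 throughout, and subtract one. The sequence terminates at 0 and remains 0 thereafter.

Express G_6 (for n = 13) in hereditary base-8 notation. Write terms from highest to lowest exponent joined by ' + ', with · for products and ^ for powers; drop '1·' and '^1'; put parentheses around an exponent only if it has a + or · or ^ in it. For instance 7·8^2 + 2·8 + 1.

8^(8 + 1) + 3·8^3 + 3·8^2 + 2·8 + 7

base 2: 13 = 2^(2 + 1) + 2^2 + 1; at 3: 3^(3 + 1) + 3^3 + 1 = 109; next = 108
base 3: 108 = 3^(3 + 1) + 3^3; at 4: 4^(4 + 1) + 4^4 = 1280; next = 1279
base 4: 1279 = 4^(4 + 1) + 3·4^3 + 3·4^2 + 3·4 + 3; at 5: 5^(5 + 1) + 3·5^3 + 3·5^2 + 3·5 + 3 = 16093; next = 16092
base 5: 16092 = 5^(5 + 1) + 3·5^3 + 3·5^2 + 3·5 + 2; at 6: 6^(6 + 1) + 3·6^3 + 3·6^2 + 3·6 + 2 = 280712; next = 280711
base 6: 280711 = 6^(6 + 1) + 3·6^3 + 3·6^2 + 3·6 + 1; at 7: 7^(7 + 1) + 3·7^3 + 3·7^2 + 3·7 + 1 = 5765999; next = 5765998
base 7: 5765998 = 7^(7 + 1) + 3·7^3 + 3·7^2 + 3·7; at 8: 8^(8 + 1) + 3·8^3 + 3·8^2 + 3·8 = 134219480; next = 134219479
base 8: 134219479 = 8^(8 + 1) + 3·8^3 + 3·8^2 + 2·8 + 7; at 9: 9^(9 + 1) + 3·9^3 + 3·9^2 + 2·9 + 7 = 3486786856; next = 3486786855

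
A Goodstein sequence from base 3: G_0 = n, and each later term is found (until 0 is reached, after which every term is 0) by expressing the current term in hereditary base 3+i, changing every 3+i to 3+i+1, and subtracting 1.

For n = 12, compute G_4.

base 3: 12 = 3^2 + 3; at 4: 4^2 + 4 = 20; next = 19
base 4: 19 = 4^2 + 3; at 5: 5^2 + 3 = 28; next = 27
base 5: 27 = 5^2 + 2; at 6: 6^2 + 2 = 38; next = 37
base 6: 37 = 6^2 + 1; at 7: 7^2 + 1 = 50; next = 49
base 7: 49 = 7^2; at 8: 8^2 = 64; next = 63

49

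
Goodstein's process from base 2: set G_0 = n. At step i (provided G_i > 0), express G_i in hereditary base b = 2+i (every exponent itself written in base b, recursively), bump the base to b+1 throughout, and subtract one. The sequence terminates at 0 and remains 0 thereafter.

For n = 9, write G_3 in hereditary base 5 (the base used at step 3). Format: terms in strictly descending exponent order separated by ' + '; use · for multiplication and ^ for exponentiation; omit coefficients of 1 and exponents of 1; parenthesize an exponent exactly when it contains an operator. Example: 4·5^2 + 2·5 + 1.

base 2: 9 = 2^(2 + 1) + 1; at 3: 3^(3 + 1) + 1 = 82; next = 81
base 3: 81 = 3^(3 + 1); at 4: 4^(4 + 1) = 1024; next = 1023
base 4: 1023 = 3·4^4 + 3·4^3 + 3·4^2 + 3·4 + 3; at 5: 3·5^5 + 3·5^3 + 3·5^2 + 3·5 + 3 = 9843; next = 9842

3·5^5 + 3·5^3 + 3·5^2 + 3·5 + 2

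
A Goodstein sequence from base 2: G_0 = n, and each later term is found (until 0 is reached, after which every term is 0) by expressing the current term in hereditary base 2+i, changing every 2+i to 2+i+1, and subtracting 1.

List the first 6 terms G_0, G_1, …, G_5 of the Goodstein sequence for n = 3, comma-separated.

3, 3, 3, 2, 1, 0

G_0 = 3. HB_2(3) = 2 + 1. Bump = 4. G_1 = 3.
G_1 = 3. HB_3(3) = 3. Bump = 4. G_2 = 3.
G_2 = 3. HB_4(3) = 3. Bump = 3. G_3 = 2.
G_3 = 2. HB_5(2) = 2. Bump = 2. G_4 = 1.
G_4 = 1. HB_6(1) = 1. Bump = 1. G_5 = 0.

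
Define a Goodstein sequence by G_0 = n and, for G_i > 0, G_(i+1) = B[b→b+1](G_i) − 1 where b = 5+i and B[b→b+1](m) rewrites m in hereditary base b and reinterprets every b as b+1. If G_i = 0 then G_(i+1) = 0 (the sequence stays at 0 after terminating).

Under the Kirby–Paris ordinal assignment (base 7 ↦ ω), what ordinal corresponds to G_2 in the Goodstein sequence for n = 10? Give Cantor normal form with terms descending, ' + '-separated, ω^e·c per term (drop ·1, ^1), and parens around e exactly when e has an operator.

(0) 10|_5 = 2·5 ↦ 2·6|_6 = 12 ⇒ 11
(1) 11|_6 = 6 + 5 ↦ 7 + 5|_7 = 12 ⇒ 11
(2) 11|_7 = 7 + 4 ↦ 8 + 4|_8 = 12 ⇒ 11

ω + 4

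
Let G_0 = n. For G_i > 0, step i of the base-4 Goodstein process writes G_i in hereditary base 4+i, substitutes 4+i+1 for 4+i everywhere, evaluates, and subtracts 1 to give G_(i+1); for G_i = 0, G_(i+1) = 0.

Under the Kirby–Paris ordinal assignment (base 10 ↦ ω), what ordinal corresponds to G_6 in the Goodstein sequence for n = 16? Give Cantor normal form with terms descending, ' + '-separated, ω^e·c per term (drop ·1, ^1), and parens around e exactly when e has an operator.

G_0=16  [base 4] 4^2  →[4↦5]→  5^2 = 25  −1 ⇒ G_1=24
G_1=24  [base 5] 4·5 + 4  →[5↦6]→  4·6 + 4 = 28  −1 ⇒ G_2=27
G_2=27  [base 6] 4·6 + 3  →[6↦7]→  4·7 + 3 = 31  −1 ⇒ G_3=30
G_3=30  [base 7] 4·7 + 2  →[7↦8]→  4·8 + 2 = 34  −1 ⇒ G_4=33
G_4=33  [base 8] 4·8 + 1  →[8↦9]→  4·9 + 1 = 37  −1 ⇒ G_5=36
G_5=36  [base 9] 4·9  →[9↦10]→  4·10 = 40  −1 ⇒ G_6=39

ω·3 + 9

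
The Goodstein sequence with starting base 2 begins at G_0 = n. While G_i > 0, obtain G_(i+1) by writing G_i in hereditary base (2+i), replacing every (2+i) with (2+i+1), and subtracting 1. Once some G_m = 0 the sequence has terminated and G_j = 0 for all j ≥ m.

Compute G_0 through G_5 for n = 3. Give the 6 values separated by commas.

G_0 = 3. HB_2(3) = 2 + 1. Bump = 4. G_1 = 3.
G_1 = 3. HB_3(3) = 3. Bump = 4. G_2 = 3.
G_2 = 3. HB_4(3) = 3. Bump = 3. G_3 = 2.
G_3 = 2. HB_5(2) = 2. Bump = 2. G_4 = 1.
G_4 = 1. HB_6(1) = 1. Bump = 1. G_5 = 0.

3, 3, 3, 2, 1, 0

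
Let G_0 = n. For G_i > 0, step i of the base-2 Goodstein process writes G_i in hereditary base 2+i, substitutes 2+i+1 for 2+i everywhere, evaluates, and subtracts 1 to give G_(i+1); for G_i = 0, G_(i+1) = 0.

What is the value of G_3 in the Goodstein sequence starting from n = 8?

G_0 = 8. HB_2(8) = 2^(2 + 1). Bump = 81. G_1 = 80.
G_1 = 80. HB_3(80) = 2·3^3 + 2·3^2 + 2·3 + 2. Bump = 554. G_2 = 553.
G_2 = 553. HB_4(553) = 2·4^4 + 2·4^2 + 2·4 + 1. Bump = 6311. G_3 = 6310.
G_3 = 6310. HB_5(6310) = 2·5^5 + 2·5^2 + 2·5. Bump = 93396. G_4 = 93395.

6310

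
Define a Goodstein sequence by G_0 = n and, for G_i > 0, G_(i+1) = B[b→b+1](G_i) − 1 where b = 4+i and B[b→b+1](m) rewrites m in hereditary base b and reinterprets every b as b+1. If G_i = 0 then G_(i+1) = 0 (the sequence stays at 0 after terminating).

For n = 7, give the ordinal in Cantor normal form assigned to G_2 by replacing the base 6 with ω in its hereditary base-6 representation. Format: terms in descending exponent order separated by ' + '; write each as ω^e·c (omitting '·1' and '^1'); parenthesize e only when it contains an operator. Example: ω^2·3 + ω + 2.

G_0 = 7. HB_4(7) = 4 + 3. Bump = 8. G_1 = 7.
G_1 = 7. HB_5(7) = 5 + 2. Bump = 8. G_2 = 7.
G_2 = 7. HB_6(7) = 6 + 1. Bump = 8. G_3 = 7.

ω + 1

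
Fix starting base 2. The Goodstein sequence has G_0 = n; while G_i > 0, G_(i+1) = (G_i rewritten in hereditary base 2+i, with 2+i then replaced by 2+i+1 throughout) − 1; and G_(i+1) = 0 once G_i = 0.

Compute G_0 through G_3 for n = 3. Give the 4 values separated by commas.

i=0: 3 = 2 + 1 (b=2); 2→3: 3 + 1 = 4; 4−1 = 3
i=1: 3 = 3 (b=3); 3→4: 4 = 4; 4−1 = 3
i=2: 3 = 3 (b=4); 4→5: 3 = 3; 3−1 = 2

3, 3, 3, 2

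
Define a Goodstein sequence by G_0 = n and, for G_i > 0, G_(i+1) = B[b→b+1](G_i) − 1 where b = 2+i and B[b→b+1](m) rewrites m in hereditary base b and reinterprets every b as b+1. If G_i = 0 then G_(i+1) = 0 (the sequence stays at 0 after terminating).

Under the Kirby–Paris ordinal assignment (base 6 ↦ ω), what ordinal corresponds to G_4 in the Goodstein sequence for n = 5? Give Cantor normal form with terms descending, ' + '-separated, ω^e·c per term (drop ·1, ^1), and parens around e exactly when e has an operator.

(0) 5|_2 = 2^2 + 1 ↦ 3^3 + 1|_3 = 28 ⇒ 27
(1) 27|_3 = 3^3 ↦ 4^4|_4 = 256 ⇒ 255
(2) 255|_4 = 3·4^3 + 3·4^2 + 3·4 + 3 ↦ 3·5^3 + 3·5^2 + 3·5 + 3|_5 = 468 ⇒ 467
(3) 467|_5 = 3·5^3 + 3·5^2 + 3·5 + 2 ↦ 3·6^3 + 3·6^2 + 3·6 + 2|_6 = 776 ⇒ 775
(4) 775|_6 = 3·6^3 + 3·6^2 + 3·6 + 1 ↦ 3·7^3 + 3·7^2 + 3·7 + 1|_7 = 1198 ⇒ 1197

ω^3·3 + ω^2·3 + ω·3 + 1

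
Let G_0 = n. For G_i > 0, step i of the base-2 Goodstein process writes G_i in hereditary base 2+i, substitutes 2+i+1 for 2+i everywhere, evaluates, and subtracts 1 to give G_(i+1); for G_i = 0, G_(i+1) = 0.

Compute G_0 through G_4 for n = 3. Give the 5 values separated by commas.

[0] 3 ≡ 2 + 1 (base 2). Lift 3: 4. −1: 3.
[1] 3 ≡ 3 (base 3). Lift 4: 4. −1: 3.
[2] 3 ≡ 3 (base 4). Lift 5: 3. −1: 2.
[3] 2 ≡ 2 (base 5). Lift 6: 2. −1: 1.

3, 3, 3, 2, 1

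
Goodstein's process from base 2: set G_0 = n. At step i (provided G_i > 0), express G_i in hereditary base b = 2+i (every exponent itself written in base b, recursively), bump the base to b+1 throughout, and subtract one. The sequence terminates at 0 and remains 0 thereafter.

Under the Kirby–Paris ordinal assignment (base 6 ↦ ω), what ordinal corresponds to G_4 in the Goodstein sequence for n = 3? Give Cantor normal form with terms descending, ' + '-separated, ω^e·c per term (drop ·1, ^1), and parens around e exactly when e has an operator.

step 0: 3 = 2 + 1; sub 3 for 2: 3 + 1; = 4; G_1 = 4−1 = 3
step 1: 3 = 3; sub 4 for 3: 4; = 4; G_2 = 4−1 = 3
step 2: 3 = 3; sub 5 for 4: 3; = 3; G_3 = 3−1 = 2
step 3: 2 = 2; sub 6 for 5: 2; = 2; G_4 = 2−1 = 1

1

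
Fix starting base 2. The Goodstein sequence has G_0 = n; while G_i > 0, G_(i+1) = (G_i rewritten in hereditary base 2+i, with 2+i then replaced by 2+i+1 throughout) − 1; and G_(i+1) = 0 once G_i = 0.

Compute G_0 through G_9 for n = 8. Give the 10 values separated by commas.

G_0=8  [base 2] 2^(2 + 1)  →[2↦3]→  3^(3 + 1) = 81  −1 ⇒ G_1=80
G_1=80  [base 3] 2·3^3 + 2·3^2 + 2·3 + 2  →[3↦4]→  2·4^4 + 2·4^2 + 2·4 + 2 = 554  −1 ⇒ G_2=553
G_2=553  [base 4] 2·4^4 + 2·4^2 + 2·4 + 1  →[4↦5]→  2·5^5 + 2·5^2 + 2·5 + 1 = 6311  −1 ⇒ G_3=6310
G_3=6310  [base 5] 2·5^5 + 2·5^2 + 2·5  →[5↦6]→  2·6^6 + 2·6^2 + 2·6 = 93396  −1 ⇒ G_4=93395
G_4=93395  [base 6] 2·6^6 + 2·6^2 + 6 + 5  →[6↦7]→  2·7^7 + 2·7^2 + 7 + 5 = 1647196  −1 ⇒ G_5=1647195
G_5=1647195  [base 7] 2·7^7 + 2·7^2 + 7 + 4  →[7↦8]→  2·8^8 + 2·8^2 + 8 + 4 = 33554572  −1 ⇒ G_6=33554571
G_6=33554571  [base 8] 2·8^8 + 2·8^2 + 8 + 3  →[8↦9]→  2·9^9 + 2·9^2 + 9 + 3 = 774841152  −1 ⇒ G_7=774841151
G_7=774841151  [base 9] 2·9^9 + 2·9^2 + 9 + 2  →[9↦10]→  2·10^10 + 2·10^2 + 10 + 2 = 20000000212  −1 ⇒ G_8=20000000211
G_8=20000000211  [base 10] 2·10^10 + 2·10^2 + 10 + 1  →[10↦11]→  2·11^11 + 2·11^2 + 11 + 1 = 570623341476  −1 ⇒ G_9=570623341475

8, 80, 553, 6310, 93395, 1647195, 33554571, 774841151, 20000000211, 570623341475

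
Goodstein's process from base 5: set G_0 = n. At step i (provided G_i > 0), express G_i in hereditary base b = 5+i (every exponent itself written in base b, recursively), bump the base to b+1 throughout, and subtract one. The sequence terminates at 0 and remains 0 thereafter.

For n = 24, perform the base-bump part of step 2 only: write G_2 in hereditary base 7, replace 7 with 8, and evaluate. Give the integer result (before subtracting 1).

34

(0) 24|_5 = 4·5 + 4 ↦ 4·6 + 4|_6 = 28 ⇒ 27
(1) 27|_6 = 4·6 + 3 ↦ 4·7 + 3|_7 = 31 ⇒ 30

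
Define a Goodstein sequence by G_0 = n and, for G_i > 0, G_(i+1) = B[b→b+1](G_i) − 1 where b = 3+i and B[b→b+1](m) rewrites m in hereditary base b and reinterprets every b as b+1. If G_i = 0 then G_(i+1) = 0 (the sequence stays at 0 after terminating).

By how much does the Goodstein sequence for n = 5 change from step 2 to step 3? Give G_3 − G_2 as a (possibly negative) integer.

i=0: 5 = 3 + 2 (b=3); 3→4: 4 + 2 = 6; 6−1 = 5
i=1: 5 = 4 + 1 (b=4); 4→5: 5 + 1 = 6; 6−1 = 5
i=2: 5 = 5 (b=5); 5→6: 6 = 6; 6−1 = 5

0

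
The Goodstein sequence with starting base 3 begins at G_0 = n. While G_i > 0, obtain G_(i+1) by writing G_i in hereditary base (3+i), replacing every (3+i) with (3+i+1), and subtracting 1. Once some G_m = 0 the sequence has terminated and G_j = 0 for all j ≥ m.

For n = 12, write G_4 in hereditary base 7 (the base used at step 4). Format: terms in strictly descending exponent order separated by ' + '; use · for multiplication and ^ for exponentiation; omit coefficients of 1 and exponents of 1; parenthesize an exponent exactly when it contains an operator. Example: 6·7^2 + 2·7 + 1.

7^2

G_0=12  [base 3] 3^2 + 3  →[3↦4]→  4^2 + 4 = 20  −1 ⇒ G_1=19
G_1=19  [base 4] 4^2 + 3  →[4↦5]→  5^2 + 3 = 28  −1 ⇒ G_2=27
G_2=27  [base 5] 5^2 + 2  →[5↦6]→  6^2 + 2 = 38  −1 ⇒ G_3=37
G_3=37  [base 6] 6^2 + 1  →[6↦7]→  7^2 + 1 = 50  −1 ⇒ G_4=49
G_4=49  [base 7] 7^2  →[7↦8]→  8^2 = 64  −1 ⇒ G_5=63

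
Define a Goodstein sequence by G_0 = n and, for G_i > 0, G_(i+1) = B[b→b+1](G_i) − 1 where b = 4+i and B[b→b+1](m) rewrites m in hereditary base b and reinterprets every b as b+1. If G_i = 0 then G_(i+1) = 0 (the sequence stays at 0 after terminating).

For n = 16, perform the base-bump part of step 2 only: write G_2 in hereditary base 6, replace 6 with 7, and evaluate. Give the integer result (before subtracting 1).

31

base 4: 16 = 4^2; at 5: 5^2 = 25; next = 24
base 5: 24 = 4·5 + 4; at 6: 4·6 + 4 = 28; next = 27
base 6: 27 = 4·6 + 3; at 7: 4·7 + 3 = 31; next = 30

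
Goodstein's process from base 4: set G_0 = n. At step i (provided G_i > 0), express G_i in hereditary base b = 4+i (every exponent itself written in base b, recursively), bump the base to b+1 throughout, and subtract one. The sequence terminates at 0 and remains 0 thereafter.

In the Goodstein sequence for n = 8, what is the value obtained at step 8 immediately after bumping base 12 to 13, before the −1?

7

i=0: 8 = 2·4 (b=4); 4→5: 2·5 = 10; 10−1 = 9
i=1: 9 = 5 + 4 (b=5); 5→6: 6 + 4 = 10; 10−1 = 9
i=2: 9 = 6 + 3 (b=6); 6→7: 7 + 3 = 10; 10−1 = 9
i=3: 9 = 7 + 2 (b=7); 7→8: 8 + 2 = 10; 10−1 = 9
i=4: 9 = 8 + 1 (b=8); 8→9: 9 + 1 = 10; 10−1 = 9
i=5: 9 = 9 (b=9); 9→10: 10 = 10; 10−1 = 9
i=6: 9 = 9 (b=10); 10→11: 9 = 9; 9−1 = 8
i=7: 8 = 8 (b=11); 11→12: 8 = 8; 8−1 = 7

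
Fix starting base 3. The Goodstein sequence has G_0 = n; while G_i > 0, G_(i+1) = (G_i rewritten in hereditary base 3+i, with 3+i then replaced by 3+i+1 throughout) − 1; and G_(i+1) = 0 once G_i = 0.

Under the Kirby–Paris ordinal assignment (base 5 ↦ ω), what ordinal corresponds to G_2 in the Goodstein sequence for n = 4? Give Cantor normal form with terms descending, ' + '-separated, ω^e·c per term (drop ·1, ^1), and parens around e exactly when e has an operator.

i=0: 4 = 3 + 1 (b=3); 3→4: 4 + 1 = 5; 5−1 = 4
i=1: 4 = 4 (b=4); 4→5: 5 = 5; 5−1 = 4
i=2: 4 = 4 (b=5); 5→6: 4 = 4; 4−1 = 3

4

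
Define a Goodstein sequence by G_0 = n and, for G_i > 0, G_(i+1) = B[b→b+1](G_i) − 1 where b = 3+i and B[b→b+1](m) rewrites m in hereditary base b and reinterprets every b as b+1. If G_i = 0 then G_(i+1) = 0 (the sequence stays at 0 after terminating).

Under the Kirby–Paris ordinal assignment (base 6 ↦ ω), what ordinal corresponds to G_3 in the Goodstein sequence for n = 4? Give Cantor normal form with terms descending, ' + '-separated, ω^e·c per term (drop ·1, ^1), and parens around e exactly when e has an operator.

4 —HB3→ 3 + 1 —bump→ 4 + 1 = 5 —(−1)→ 4
4 —HB4→ 4 —bump→ 5 = 5 —(−1)→ 4
4 —HB5→ 4 —bump→ 4 = 4 —(−1)→ 3
3 —HB6→ 3 —bump→ 3 = 3 —(−1)→ 2

3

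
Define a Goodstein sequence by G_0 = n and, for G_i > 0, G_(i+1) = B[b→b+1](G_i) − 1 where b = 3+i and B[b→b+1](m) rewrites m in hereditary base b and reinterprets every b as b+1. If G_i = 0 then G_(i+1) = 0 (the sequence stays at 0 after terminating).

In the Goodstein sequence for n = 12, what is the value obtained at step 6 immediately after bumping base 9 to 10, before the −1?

G_0 = 12. HB_3(12) = 3^2 + 3. Bump = 20. G_1 = 19.
G_1 = 19. HB_4(19) = 4^2 + 3. Bump = 28. G_2 = 27.
G_2 = 27. HB_5(27) = 5^2 + 2. Bump = 38. G_3 = 37.
G_3 = 37. HB_6(37) = 6^2 + 1. Bump = 50. G_4 = 49.
G_4 = 49. HB_7(49) = 7^2. Bump = 64. G_5 = 63.
G_5 = 63. HB_8(63) = 7·8 + 7. Bump = 70. G_6 = 69.
G_6 = 69. HB_9(69) = 7·9 + 6. Bump = 76. G_7 = 75.

76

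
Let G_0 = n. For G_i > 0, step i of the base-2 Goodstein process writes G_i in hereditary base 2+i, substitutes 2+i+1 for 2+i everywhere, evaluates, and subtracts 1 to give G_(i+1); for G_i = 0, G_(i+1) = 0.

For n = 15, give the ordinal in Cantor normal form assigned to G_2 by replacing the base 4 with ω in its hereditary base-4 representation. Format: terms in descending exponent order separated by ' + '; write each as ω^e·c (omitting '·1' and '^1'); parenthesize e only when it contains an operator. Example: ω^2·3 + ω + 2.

(0) 15|_2 = 2^(2 + 1) + 2^2 + 2 + 1 ↦ 3^(3 + 1) + 3^3 + 3 + 1|_3 = 112 ⇒ 111
(1) 111|_3 = 3^(3 + 1) + 3^3 + 3 ↦ 4^(4 + 1) + 4^4 + 4|_4 = 1284 ⇒ 1283
(2) 1283|_4 = 4^(4 + 1) + 4^4 + 3 ↦ 5^(5 + 1) + 5^5 + 3|_5 = 18753 ⇒ 18752

ω^(ω + 1) + ω^ω + 3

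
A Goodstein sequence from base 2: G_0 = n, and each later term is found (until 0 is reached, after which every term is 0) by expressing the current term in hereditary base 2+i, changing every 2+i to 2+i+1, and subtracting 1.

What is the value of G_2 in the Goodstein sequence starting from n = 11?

1027

(0) 11|_2 = 2^(2 + 1) + 2 + 1 ↦ 3^(3 + 1) + 3 + 1|_3 = 85 ⇒ 84
(1) 84|_3 = 3^(3 + 1) + 3 ↦ 4^(4 + 1) + 4|_4 = 1028 ⇒ 1027
(2) 1027|_4 = 4^(4 + 1) + 3 ↦ 5^(5 + 1) + 3|_5 = 15628 ⇒ 15627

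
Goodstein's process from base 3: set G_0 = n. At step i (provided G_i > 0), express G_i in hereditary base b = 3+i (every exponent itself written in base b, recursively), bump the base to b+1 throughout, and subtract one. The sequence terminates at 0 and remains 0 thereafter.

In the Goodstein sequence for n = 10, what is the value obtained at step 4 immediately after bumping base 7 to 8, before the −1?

34

G_0 = 10. HB_3(10) = 3^2 + 1. Bump = 17. G_1 = 16.
G_1 = 16. HB_4(16) = 4^2. Bump = 25. G_2 = 24.
G_2 = 24. HB_5(24) = 4·5 + 4. Bump = 28. G_3 = 27.
G_3 = 27. HB_6(27) = 4·6 + 3. Bump = 31. G_4 = 30.
G_4 = 30. HB_7(30) = 4·7 + 2. Bump = 34. G_5 = 33.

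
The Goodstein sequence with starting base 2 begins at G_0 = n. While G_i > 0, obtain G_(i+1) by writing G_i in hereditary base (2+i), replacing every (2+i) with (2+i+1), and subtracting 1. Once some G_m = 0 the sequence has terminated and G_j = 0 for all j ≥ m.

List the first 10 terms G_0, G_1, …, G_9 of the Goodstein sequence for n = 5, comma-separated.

5, 27, 255, 467, 775, 1197, 1751, 2454, 3325, 4382

base 2: 5 = 2^2 + 1; at 3: 3^3 + 1 = 28; next = 27
base 3: 27 = 3^3; at 4: 4^4 = 256; next = 255
base 4: 255 = 3·4^3 + 3·4^2 + 3·4 + 3; at 5: 3·5^3 + 3·5^2 + 3·5 + 3 = 468; next = 467
base 5: 467 = 3·5^3 + 3·5^2 + 3·5 + 2; at 6: 3·6^3 + 3·6^2 + 3·6 + 2 = 776; next = 775
base 6: 775 = 3·6^3 + 3·6^2 + 3·6 + 1; at 7: 3·7^3 + 3·7^2 + 3·7 + 1 = 1198; next = 1197
base 7: 1197 = 3·7^3 + 3·7^2 + 3·7; at 8: 3·8^3 + 3·8^2 + 3·8 = 1752; next = 1751
base 8: 1751 = 3·8^3 + 3·8^2 + 2·8 + 7; at 9: 3·9^3 + 3·9^2 + 2·9 + 7 = 2455; next = 2454
base 9: 2454 = 3·9^3 + 3·9^2 + 2·9 + 6; at 10: 3·10^3 + 3·10^2 + 2·10 + 6 = 3326; next = 3325
base 10: 3325 = 3·10^3 + 3·10^2 + 2·10 + 5; at 11: 3·11^3 + 3·11^2 + 2·11 + 5 = 4383; next = 4382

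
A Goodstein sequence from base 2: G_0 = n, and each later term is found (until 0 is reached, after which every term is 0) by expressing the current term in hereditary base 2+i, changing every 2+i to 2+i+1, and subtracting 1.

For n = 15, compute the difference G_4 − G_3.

307841

G_0 = 15. HB_2(15) = 2^(2 + 1) + 2^2 + 2 + 1. Bump = 112. G_1 = 111.
G_1 = 111. HB_3(111) = 3^(3 + 1) + 3^3 + 3. Bump = 1284. G_2 = 1283.
G_2 = 1283. HB_4(1283) = 4^(4 + 1) + 4^4 + 3. Bump = 18753. G_3 = 18752.
G_3 = 18752. HB_5(18752) = 5^(5 + 1) + 5^5 + 2. Bump = 326594. G_4 = 326593.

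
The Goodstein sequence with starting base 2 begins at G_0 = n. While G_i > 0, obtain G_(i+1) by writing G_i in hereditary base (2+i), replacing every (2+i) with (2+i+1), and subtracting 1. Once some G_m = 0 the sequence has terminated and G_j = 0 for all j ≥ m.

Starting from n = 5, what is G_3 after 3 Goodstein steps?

5 —HB2→ 2^2 + 1 —bump→ 3^3 + 1 = 28 —(−1)→ 27
27 —HB3→ 3^3 —bump→ 4^4 = 256 —(−1)→ 255
255 —HB4→ 3·4^3 + 3·4^2 + 3·4 + 3 —bump→ 3·5^3 + 3·5^2 + 3·5 + 3 = 468 —(−1)→ 467

467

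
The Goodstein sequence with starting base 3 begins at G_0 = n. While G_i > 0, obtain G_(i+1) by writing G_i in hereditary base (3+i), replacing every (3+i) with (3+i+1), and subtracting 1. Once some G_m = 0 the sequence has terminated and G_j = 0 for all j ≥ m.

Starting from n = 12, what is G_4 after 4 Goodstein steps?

49

G_0=12  [base 3] 3^2 + 3  →[3↦4]→  4^2 + 4 = 20  −1 ⇒ G_1=19
G_1=19  [base 4] 4^2 + 3  →[4↦5]→  5^2 + 3 = 28  −1 ⇒ G_2=27
G_2=27  [base 5] 5^2 + 2  →[5↦6]→  6^2 + 2 = 38  −1 ⇒ G_3=37
G_3=37  [base 6] 6^2 + 1  →[6↦7]→  7^2 + 1 = 50  −1 ⇒ G_4=49
G_4=49  [base 7] 7^2  →[7↦8]→  8^2 = 64  −1 ⇒ G_5=63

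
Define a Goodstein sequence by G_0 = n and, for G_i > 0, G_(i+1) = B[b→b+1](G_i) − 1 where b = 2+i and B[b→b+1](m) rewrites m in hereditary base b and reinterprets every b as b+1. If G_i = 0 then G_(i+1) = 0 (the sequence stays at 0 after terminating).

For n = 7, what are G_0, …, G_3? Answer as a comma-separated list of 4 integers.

7, 30, 259, 3127

step 0: 7 = 2^2 + 2 + 1; sub 3 for 2: 3^3 + 3 + 1; = 31; G_1 = 31−1 = 30
step 1: 30 = 3^3 + 3; sub 4 for 3: 4^4 + 4; = 260; G_2 = 260−1 = 259
step 2: 259 = 4^4 + 3; sub 5 for 4: 5^5 + 3; = 3128; G_3 = 3128−1 = 3127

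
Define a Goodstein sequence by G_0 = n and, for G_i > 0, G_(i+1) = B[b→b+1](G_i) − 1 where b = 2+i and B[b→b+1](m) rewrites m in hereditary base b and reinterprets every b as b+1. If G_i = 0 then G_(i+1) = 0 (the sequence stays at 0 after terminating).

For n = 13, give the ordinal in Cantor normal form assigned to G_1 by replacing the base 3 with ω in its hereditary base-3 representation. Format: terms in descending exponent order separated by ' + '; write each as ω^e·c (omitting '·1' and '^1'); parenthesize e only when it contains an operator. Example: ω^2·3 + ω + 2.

13 —HB2→ 2^(2 + 1) + 2^2 + 1 —bump→ 3^(3 + 1) + 3^3 + 1 = 109 —(−1)→ 108
108 —HB3→ 3^(3 + 1) + 3^3 —bump→ 4^(4 + 1) + 4^4 = 1280 —(−1)→ 1279

ω^(ω + 1) + ω^ω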